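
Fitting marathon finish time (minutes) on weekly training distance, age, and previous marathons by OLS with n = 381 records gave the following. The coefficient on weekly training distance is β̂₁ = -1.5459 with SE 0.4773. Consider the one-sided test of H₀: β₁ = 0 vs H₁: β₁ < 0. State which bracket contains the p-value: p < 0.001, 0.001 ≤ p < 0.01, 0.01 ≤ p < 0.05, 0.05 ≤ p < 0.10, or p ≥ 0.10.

t = -1.5459 / 0.4773 = -3.239.
df = n − k − 1 = 381 − 3 − 1 = 377.
One-sided p = P(T_{377} < t) ≈ 0.0007.
So p < 0.001.

p < 0.001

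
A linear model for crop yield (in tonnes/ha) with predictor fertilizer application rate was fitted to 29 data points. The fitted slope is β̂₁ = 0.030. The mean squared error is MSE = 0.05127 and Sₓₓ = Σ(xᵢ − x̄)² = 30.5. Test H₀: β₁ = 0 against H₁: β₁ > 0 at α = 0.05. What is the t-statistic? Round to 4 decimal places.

t = 0.7317

SE(β̂₁) = √(MSE/Sₓₓ) = √(0.05127/30.5) = 0.0409998.
t = 0.030 / 0.0409998 = 0.7317.
df = n − 2 = 27.
One-sided p ≈ 0.2353, which is ≥ 0.05, so fail to reject H₀.
The data do not give significant evidence that the true slope on fertilizer application rate is positive.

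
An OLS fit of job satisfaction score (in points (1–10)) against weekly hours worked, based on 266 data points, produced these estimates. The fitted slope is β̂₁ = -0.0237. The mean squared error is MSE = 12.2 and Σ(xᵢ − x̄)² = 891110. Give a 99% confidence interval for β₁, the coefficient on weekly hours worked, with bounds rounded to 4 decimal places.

SE(β̂₁) = √(MSE/Sₓₓ) = √(12.2/891110) = 0.00370011.
df = n − 2 = 264.
t* = t_{0.005, 264} = 2.59458.
Margin = t* × SE = 2.59458 × 0.00370011 = 0.009600.
CI: -0.0237 ± 0.009600 → (-0.0333, -0.0141).
With 99% confidence, each one-unit increase in weekly hours worked is associated with a change of between -0.0333 and -0.0141 points (1–10) in job satisfaction score.

(-0.0333, -0.0141)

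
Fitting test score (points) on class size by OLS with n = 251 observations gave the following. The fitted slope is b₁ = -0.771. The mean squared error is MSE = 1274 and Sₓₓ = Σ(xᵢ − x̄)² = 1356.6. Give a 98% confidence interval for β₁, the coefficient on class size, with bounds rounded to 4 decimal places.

(-3.0400, 1.4980)

SE(b₁) = √(MSE/Sₓₓ) = √(1274/1356.6) = 0.969078.
df = n − 2 = 249.
t* = t_{0.01, 249} = 2.341417.
Margin = t* × SE = 2.341417 × 0.969078 = 2.269016.
CI: -0.771 ± 2.269016 → (-3.0400, 1.4980).
With 98% confidence, each one-unit increase in class size is associated with a change of between -3.0400 and 1.4980 points in test score.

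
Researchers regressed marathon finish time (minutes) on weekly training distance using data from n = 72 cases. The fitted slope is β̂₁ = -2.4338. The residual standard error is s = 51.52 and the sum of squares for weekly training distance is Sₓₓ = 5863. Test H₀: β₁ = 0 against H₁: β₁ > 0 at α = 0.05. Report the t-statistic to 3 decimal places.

SE(β̂₁) = s/√Sₓₓ = 51.52/√5863 = 0.672846.
t = -2.4338 / 0.672846 = -3.617.
df = n − 2 = 70.
One-sided p ≈ 0.9997, which is ≥ 0.05, so fail to reject H₀.
The data do not give significant evidence that the true slope on weekly training distance is positive.

t = -3.617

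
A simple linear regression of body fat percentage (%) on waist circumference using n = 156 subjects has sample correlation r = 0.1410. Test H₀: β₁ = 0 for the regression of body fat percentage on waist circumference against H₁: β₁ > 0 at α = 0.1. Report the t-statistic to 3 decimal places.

t = 1.767

t = r·√(n − 2)/√(1 − r²) = 0.1410·√154/√0.980119 = 1.767.
df = n − 2 = 154.
One-sided p ≈ 0.0396, which is < 0.1, so reject H₀.
There is evidence of a linear association between waist circumference and body fat percentage.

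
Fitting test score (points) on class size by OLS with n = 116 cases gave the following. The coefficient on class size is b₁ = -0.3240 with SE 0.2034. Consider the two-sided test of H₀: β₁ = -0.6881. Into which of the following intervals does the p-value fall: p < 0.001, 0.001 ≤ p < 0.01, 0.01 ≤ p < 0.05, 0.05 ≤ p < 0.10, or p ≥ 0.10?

t = (-0.3240 − (-0.6881)) / 0.2034 = 1.790.
df = n − 2 = 116 − 2 = 114.
Two-sided p = 2·P(T_{114} > |t|) ≈ 0.0761.
So 0.05 ≤ p < 0.10.

0.05 ≤ p < 0.10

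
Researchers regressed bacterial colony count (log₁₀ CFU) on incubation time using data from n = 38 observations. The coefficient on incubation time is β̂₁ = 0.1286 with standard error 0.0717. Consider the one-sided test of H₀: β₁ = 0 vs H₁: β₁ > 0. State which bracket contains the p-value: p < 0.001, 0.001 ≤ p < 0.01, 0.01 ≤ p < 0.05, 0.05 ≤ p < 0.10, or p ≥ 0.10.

0.01 ≤ p < 0.05

t = 0.1286 / 0.0717 = 1.794.
df = n − 2 = 38 − 2 = 36.
One-sided p = P(T_{36} > t) ≈ 0.0406.
So 0.01 ≤ p < 0.05.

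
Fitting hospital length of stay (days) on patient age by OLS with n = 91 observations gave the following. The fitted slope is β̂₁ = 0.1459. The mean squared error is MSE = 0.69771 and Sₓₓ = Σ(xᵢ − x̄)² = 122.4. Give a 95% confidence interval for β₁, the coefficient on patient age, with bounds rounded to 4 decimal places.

SE(β̂₁) = √(MSE/Sₓₓ) = √(0.69771/122.4) = 0.0755.
df = n − 2 = 89.
t* = t_{0.025, 89} = 1.986979.
Margin = t* × SE = 1.986979 × 0.0755 = 0.150017.
CI: 0.1459 ± 0.150017 → (-0.0041, 0.2959).
With 95% confidence, each one-unit increase in patient age is associated with a change of between -0.0041 and 0.2959 days in hospital length of stay.

(-0.0041, 0.2959)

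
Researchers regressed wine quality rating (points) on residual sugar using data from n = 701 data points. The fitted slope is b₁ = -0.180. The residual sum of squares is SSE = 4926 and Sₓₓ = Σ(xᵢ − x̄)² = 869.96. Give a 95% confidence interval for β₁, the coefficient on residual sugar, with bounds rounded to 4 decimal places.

(-0.3567, -0.0033)

MSE = SSE/(n − 2) = 4926/699 = 7.04721.
SE(b₁) = √(MSE/Sₓₓ) = √(7.04721/869.96) = 0.0900034.
df = n − 2 = 699.
t* = t_{0.025, 699} = 1.963364.
Margin = t* × SE = 1.963364 × 0.0900034 = 0.176709.
CI: -0.180 ± 0.176709 → (-0.3567, -0.0033).
With 95% confidence, each one-unit increase in residual sugar is associated with a change of between -0.3567 and -0.0033 points in wine quality rating.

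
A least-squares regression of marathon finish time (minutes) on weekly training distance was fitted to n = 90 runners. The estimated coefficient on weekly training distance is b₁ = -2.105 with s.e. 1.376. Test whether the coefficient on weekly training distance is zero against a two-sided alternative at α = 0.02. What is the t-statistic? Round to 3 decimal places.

H₀: β₁ = 0 vs H₁: β₁ ≠ 0.
t = (b₁ − β₁⁰)/SE = -2.105 / 1.376 = -1.530.
df = n − 2 = 90 − 2 = 88.
Two-sided p ≈ 0.1297, which is ≥ 0.02, so fail to reject H₀.
The data do not give significant evidence of an association between weekly training distance and marathon finish time.

t = -1.530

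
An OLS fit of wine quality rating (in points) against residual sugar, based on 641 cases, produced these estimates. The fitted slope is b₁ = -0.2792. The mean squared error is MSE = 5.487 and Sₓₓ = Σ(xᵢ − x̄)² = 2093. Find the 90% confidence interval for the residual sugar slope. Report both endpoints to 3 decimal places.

SE(b₁) = √(MSE/Sₓₓ) = √(5.487/2093) = 0.0512015.
df = n − 2 = 639.
t* = t_{0.05, 639} = 1.647242.
Margin = t* × SE = 1.647242 × 0.0512015 = 0.08434.
CI: -0.2792 ± 0.08434 → (-0.364, -0.195).
With 90% confidence, each one-unit increase in residual sugar is associated with a change of between -0.364 and -0.195 points in wine quality rating.

(-0.364, -0.195)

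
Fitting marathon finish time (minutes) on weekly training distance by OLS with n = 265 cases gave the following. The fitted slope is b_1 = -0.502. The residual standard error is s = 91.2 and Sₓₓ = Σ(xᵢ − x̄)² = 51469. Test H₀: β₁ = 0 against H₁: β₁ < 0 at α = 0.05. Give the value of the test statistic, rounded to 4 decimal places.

SE(b_1) = s/√Sₓₓ = 91.2/√51469 = 0.401996.
t = -0.502 / 0.401996 = -1.2488.
df = n − 2 = 263.
One-sided p ≈ 0.1064, which is ≥ 0.05, so fail to reject H₀.
The data do not give significant evidence that the true slope on weekly training distance is negative.

t = -1.2488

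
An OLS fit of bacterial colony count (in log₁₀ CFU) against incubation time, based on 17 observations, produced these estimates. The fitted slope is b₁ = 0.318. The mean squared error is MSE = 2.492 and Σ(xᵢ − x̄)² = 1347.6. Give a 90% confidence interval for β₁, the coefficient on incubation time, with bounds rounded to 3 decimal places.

(0.243, 0.393)

SE(b₁) = √(MSE/Sₓₓ) = √(2.492/1347.6) = 0.0430025.
df = n − 2 = 15.
t* = t_{0.05, 15} = 1.75305.
Margin = t* × SE = 1.75305 × 0.0430025 = 0.07539.
CI: 0.318 ± 0.07539 → (0.243, 0.393).
With 90% confidence, each one-unit increase in incubation time is associated with a change of between 0.243 and 0.393 log₁₀ CFU in bacterial colony count.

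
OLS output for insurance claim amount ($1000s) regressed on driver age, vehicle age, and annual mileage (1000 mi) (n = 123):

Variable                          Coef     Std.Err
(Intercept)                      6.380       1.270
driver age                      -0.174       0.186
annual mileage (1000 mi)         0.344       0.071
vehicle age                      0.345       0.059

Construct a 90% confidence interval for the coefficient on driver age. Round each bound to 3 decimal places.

Read off: b = -0.174, SE = 0.186 for driver age.
df = n − k − 1 = 123 − 3 − 1 = 119.
t* = t_{0.05, 119} = 1.657759.
Margin = t* × SE = 1.657759 × 0.186 = 0.30834.
CI: -0.174 ± 0.30834 → (-0.482, 0.134).

(-0.482, 0.134)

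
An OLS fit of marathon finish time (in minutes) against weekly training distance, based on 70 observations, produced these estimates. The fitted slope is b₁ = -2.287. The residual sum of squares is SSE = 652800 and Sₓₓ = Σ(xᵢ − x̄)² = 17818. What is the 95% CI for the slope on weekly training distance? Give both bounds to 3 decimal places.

(-3.752, -0.822)

MSE = SSE/(n − 2) = 652800/68 = 9600.
SE(b₁) = √(MSE/Sₓₓ) = √(9600/17818) = 0.734017.
df = n − 2 = 68.
t* = t_{0.025, 68} = 1.995469.
Margin = t* × SE = 1.995469 × 0.734017 = 1.46471.
CI: -2.287 ± 1.46471 → (-3.752, -0.822).
With 95% confidence, each one-unit increase in weekly training distance is associated with a change of between -3.752 and -0.822 minutes in marathon finish time.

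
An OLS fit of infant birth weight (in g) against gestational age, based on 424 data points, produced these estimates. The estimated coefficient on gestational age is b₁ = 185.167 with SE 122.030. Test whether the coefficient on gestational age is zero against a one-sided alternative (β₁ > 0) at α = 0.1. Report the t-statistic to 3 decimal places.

H₀: β₁ = 0 vs H₁: β₁ > 0.
t = (b₁ − β₁⁰)/SE = 185.167 / 122.030 = 1.517.
df = n − 2 = 424 − 2 = 422.
One-sided p ≈ 0.0650, which is < 0.1, so reject H₀.
There is evidence that the true slope on gestational age is positive.

t = 1.517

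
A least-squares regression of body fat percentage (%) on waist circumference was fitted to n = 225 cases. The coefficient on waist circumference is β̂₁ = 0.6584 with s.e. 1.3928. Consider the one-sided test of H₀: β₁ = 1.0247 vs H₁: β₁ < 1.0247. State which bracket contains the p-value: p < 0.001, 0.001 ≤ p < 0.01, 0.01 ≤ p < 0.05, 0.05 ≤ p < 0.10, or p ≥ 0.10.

p ≥ 0.10

t = (0.6584 − 1.0247) / 1.3928 = -0.263.
df = n − 2 = 225 − 2 = 223.
One-sided p = P(T_{223} < t) ≈ 0.3964.
So p ≥ 0.10.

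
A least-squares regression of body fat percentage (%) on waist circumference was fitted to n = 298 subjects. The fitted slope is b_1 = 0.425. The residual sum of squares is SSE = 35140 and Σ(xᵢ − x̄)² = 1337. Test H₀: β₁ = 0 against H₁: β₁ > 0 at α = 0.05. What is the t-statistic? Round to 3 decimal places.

MSE = SSE/(n − 2) = 35140/296 = 118.716.
SE(b_1) = √(MSE/Sₓₓ) = √(118.716/1337) = 0.297982.
t = 0.425 / 0.297982 = 1.426.
df = n − 2 = 296.
One-sided p ≈ 0.0774, which is ≥ 0.05, so fail to reject H₀.
The data do not give significant evidence that the true slope on waist circumference is positive.

t = 1.426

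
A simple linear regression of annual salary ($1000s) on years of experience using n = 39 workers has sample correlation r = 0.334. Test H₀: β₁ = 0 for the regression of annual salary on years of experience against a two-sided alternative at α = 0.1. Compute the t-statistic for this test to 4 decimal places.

t = r·√(n − 2)/√(1 − r²) = 0.334·√37/√0.888444 = 2.1554.
df = n − 2 = 37.
Two-sided p ≈ 0.0377, which is < 0.1, so reject H₀.
There is evidence of a linear association between years of experience and annual salary.

t = 2.1554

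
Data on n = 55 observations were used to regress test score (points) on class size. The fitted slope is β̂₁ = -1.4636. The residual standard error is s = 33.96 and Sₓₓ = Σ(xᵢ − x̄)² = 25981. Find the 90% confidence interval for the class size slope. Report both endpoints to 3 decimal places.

(-1.816, -1.111)

SE(β̂₁) = s/√Sₓₓ = 33.96/√25981 = 0.210688.
df = n − 2 = 53.
t* = t_{0.05, 53} = 1.674116.
Margin = t* × SE = 1.674116 × 0.210688 = 0.35272.
CI: -1.4636 ± 0.35272 → (-1.816, -1.111).
With 90% confidence, each one-unit increase in class size is associated with a change of between -1.816 and -1.111 points in test score.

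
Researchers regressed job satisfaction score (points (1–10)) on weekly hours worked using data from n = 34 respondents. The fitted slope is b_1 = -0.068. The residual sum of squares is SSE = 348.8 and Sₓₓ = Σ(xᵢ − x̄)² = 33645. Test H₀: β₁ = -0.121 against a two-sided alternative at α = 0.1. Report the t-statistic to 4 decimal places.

t = 2.9446

MSE = SSE/(n − 2) = 348.8/32 = 10.9.
SE(b_1) = √(MSE/Sₓₓ) = √(10.9/33645) = 0.0179992.
t = (-0.068 − (-0.121)) / 0.0179992 = 2.9446.
df = n − 2 = 32.
Two-sided p ≈ 0.0060, which is < 0.1, so reject H₀.
There is evidence that the true slope on weekly hours worked differs from -0.121 points (1–10) per unit.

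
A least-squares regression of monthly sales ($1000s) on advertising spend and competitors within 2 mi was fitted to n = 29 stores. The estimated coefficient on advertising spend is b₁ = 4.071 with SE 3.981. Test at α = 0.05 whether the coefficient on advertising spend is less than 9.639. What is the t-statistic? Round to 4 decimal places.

t = -1.3986

H₀: β₁ = 9.639 vs H₁: β₁ < 9.639.
t = (b₁ − β₁⁰)/SE = (4.071 − 9.639) / 3.981 = -1.3986.
df = n − k − 1 = 29 − 2 − 1 = 26.
One-sided p ≈ 0.0869, which is ≥ 0.05, so fail to reject H₀.
The data do not give significant evidence that the true slope on advertising spend is below 9.639 $1000s per unit, holding the other predictors fixed.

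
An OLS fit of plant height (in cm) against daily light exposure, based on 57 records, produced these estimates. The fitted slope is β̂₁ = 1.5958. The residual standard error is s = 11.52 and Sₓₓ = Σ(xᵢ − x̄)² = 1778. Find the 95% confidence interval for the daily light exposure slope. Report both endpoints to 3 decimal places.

(1.048, 2.143)

SE(β̂₁) = s/√Sₓₓ = 11.52/√1778 = 0.273204.
df = n − 2 = 55.
t* = t_{0.025, 55} = 2.004045.
Margin = t* × SE = 2.004045 × 0.273204 = 0.54751.
CI: 1.5958 ± 0.54751 → (1.048, 2.143).
With 95% confidence, each one-unit increase in daily light exposure is associated with a change of between 1.048 and 2.143 cm in plant height.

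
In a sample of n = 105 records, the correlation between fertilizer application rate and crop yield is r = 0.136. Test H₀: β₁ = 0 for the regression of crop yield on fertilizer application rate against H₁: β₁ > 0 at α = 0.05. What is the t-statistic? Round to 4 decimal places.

t = 1.3932

t = r·√(n − 2)/√(1 − r²) = 0.136·√103/√0.981504 = 1.3932.
df = n − 2 = 103.
One-sided p ≈ 0.0833, which is ≥ 0.05, so fail to reject H₀.
The data do not give significant evidence of a linear association between fertilizer application rate and crop yield.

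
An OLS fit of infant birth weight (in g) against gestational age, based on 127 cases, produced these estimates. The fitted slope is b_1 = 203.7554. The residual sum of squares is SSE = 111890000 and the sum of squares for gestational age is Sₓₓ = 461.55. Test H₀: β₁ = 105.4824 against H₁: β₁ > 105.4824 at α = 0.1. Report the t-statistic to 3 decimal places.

MSE = SSE/(n − 2) = 111890000/125 = 895120.
SE(b_1) = √(MSE/Sₓₓ) = √(895120/461.55) = 44.0384.
t = (203.7554 − 105.4824) / 44.0384 = 2.232.
df = n − 2 = 125.
One-sided p ≈ 0.0137, which is < 0.1, so reject H₀.
There is evidence that the true slope on gestational age exceeds 105.4824 g per unit.

t = 2.232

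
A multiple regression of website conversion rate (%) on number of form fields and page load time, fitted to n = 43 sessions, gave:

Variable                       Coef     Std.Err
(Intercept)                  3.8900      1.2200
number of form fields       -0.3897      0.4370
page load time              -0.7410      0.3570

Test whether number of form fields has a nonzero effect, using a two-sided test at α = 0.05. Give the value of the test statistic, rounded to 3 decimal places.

Read off: b = -0.3897, SE = 0.4370 for number of form fields.
H₀: β₁ = 0 vs H₁: β₁ ≠ 0.
t = -0.3897 / 0.4370 = -0.892.
df = n − k − 1 = 43 − 2 − 1 = 40.
Two-sided p ≈ 0.3779, which is ≥ 0.05, so fail to reject H₀.
The data do not give significant evidence of an association between number of form fields and website conversion rate, after adjusting for the other predictors.

t = -0.892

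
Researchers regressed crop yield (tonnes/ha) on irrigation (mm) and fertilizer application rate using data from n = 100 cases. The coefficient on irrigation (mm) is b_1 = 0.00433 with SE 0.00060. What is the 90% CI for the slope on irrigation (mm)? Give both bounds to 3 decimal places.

(0.003, 0.005)

df = n − k − 1 = 100 − 2 − 1 = 97.
t* = t_{0.05, 97} = 1.660715.
Margin = t* × SE = 1.660715 × 0.00060 = 0.00100.
CI: 0.00433 ± 0.00100 → (0.003, 0.005).
With 90% confidence, each one-unit increase in irrigation (mm) is associated with a change of between 0.003 and 0.005 tonnes/ha in crop yield, holding the other predictors fixed.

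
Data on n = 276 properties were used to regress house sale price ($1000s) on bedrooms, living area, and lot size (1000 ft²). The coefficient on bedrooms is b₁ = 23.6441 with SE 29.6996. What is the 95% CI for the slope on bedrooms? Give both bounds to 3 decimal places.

(-34.826, 82.114)

df = n − k − 1 = 276 − 3 − 1 = 272.
t* = t_{0.025, 272} = 1.968724.
Margin = t* × SE = 1.968724 × 29.6996 = 58.47031.
CI: 23.6441 ± 58.47031 → (-34.826, 82.114).
With 95% confidence, each one-unit increase in bedrooms is associated with a change of between -34.826 and 82.114 $1000s in house sale price, holding the other predictors fixed.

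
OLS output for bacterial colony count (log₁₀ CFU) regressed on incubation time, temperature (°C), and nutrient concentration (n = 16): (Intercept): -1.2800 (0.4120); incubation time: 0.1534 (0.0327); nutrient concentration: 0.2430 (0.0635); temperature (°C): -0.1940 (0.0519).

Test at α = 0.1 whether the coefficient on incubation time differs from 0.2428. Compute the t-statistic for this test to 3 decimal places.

t = -2.734

Read off: b = 0.1534, SE = 0.0327 for incubation time.
H₀: β₁ = 0.2428 vs H₁: β₁ ≠ 0.2428.
t = (0.1534 − 0.2428) / 0.0327 = -2.734.
df = n − k − 1 = 16 − 3 − 1 = 12.
Two-sided p ≈ 0.0181, which is < 0.1, so reject H₀.
There is evidence that the true slope on incubation time differs from 0.2428 log₁₀ CFU per unit, holding the other predictors fixed.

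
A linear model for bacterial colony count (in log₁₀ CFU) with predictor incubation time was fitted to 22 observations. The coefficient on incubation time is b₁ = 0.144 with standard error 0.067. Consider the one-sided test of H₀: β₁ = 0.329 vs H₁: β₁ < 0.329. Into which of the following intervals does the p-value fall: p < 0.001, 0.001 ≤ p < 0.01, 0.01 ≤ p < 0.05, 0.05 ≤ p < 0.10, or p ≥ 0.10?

t = (0.144 − 0.329) / 0.067 = -2.761.
df = n − 2 = 22 − 2 = 20.
One-sided p = P(T_{20} < t) ≈ 0.0060.
So 0.001 ≤ p < 0.01.

0.001 ≤ p < 0.01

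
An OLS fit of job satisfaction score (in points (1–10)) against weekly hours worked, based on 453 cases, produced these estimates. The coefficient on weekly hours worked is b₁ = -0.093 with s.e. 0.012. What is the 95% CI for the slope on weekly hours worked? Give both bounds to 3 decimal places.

df = n − 2 = 453 − 2 = 451.
t* = t_{0.025, 451} = 1.965238.
Margin = t* × SE = 1.965238 × 0.012 = 0.02358.
CI: -0.093 ± 0.02358 → (-0.117, -0.069).
With 95% confidence, each one-unit increase in weekly hours worked is associated with a change of between -0.117 and -0.069 points (1–10) in job satisfaction score.

(-0.117, -0.069)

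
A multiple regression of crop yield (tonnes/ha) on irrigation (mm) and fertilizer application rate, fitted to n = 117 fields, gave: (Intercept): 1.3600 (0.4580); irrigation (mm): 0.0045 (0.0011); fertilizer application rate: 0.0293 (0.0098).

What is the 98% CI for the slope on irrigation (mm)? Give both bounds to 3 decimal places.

Read off: b = 0.0045, SE = 0.0011 for irrigation (mm).
df = n − k − 1 = 117 − 2 − 1 = 114.
t* = t_{0.01, 114} = 2.359504.
Margin = t* × SE = 2.359504 × 0.0011 = 0.00260.
CI: 0.0045 ± 0.00260 → (0.002, 0.007).

(0.002, 0.007)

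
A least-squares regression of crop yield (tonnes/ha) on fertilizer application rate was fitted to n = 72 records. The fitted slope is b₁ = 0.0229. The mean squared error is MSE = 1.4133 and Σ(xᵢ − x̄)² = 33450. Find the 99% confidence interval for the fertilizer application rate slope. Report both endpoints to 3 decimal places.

SE(b₁) = √(MSE/Sₓₓ) = √(1.4133/33450) = 0.00650009.
df = n − 2 = 70.
t* = t_{0.005, 70} = 2.647905.
Margin = t* × SE = 2.647905 × 0.00650009 = 0.01721.
CI: 0.0229 ± 0.01721 → (0.006, 0.040).
With 99% confidence, each one-unit increase in fertilizer application rate is associated with a change of between 0.006 and 0.040 tonnes/ha in crop yield.

(0.006, 0.040)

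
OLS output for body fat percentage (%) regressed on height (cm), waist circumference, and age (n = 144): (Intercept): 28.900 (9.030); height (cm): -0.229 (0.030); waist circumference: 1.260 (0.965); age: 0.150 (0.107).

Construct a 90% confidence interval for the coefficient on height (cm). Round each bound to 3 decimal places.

(-0.279, -0.179)

Read off: b = -0.229, SE = 0.030 for height (cm).
df = n − k − 1 = 144 − 3 − 1 = 140.
t* = t_{0.05, 140} = 1.655811.
Margin = t* × SE = 1.655811 × 0.030 = 0.04967.
CI: -0.229 ± 0.04967 → (-0.279, -0.179).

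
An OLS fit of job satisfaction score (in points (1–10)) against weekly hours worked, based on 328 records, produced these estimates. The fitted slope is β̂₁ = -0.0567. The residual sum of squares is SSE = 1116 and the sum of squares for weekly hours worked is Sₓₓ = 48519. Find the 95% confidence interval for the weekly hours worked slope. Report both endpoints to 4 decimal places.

MSE = SSE/(n − 2) = 1116/326 = 3.42331.
SE(β̂₁) = √(MSE/Sₓₓ) = √(3.42331/48519) = 0.00839977.
df = n − 2 = 326.
t* = t_{0.025, 326} = 1.967268.
Margin = t* × SE = 1.967268 × 0.00839977 = 0.016525.
CI: -0.0567 ± 0.016525 → (-0.0732, -0.0402).
With 95% confidence, each one-unit increase in weekly hours worked is associated with a change of between -0.0732 and -0.0402 points (1–10) in job satisfaction score.

(-0.0732, -0.0402)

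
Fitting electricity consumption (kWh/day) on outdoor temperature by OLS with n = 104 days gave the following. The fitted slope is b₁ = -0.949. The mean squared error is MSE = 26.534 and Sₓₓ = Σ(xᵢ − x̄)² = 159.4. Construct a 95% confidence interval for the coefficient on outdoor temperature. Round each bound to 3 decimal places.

(-1.758, -0.140)

SE(b₁) = √(MSE/Sₓₓ) = √(26.534/159.4) = 0.407997.
df = n − 2 = 102.
t* = t_{0.025, 102} = 1.983495.
Margin = t* × SE = 1.983495 × 0.407997 = 0.80926.
CI: -0.949 ± 0.80926 → (-1.758, -0.140).
With 95% confidence, each one-unit increase in outdoor temperature is associated with a change of between -1.758 and -0.140 kWh/day in electricity consumption.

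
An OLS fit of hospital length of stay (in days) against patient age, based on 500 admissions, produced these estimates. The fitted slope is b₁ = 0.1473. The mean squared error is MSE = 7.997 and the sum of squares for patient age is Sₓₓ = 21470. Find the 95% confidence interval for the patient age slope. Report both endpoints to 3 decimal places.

SE(b₁) = √(MSE/Sₓₓ) = √(7.997/21470) = 0.0192996.
df = n − 2 = 498.
t* = t_{0.025, 498} = 1.964739.
Margin = t* × SE = 1.964739 × 0.0192996 = 0.03792.
CI: 0.1473 ± 0.03792 → (0.109, 0.185).
With 95% confidence, each one-unit increase in patient age is associated with a change of between 0.109 and 0.185 days in hospital length of stay.

(0.109, 0.185)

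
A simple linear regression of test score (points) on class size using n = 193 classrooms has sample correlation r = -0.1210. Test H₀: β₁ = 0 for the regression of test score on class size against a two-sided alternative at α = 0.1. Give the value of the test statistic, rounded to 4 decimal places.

t = r·√(n − 2)/√(1 − r²) = -0.1210·√191/√0.985359 = -1.6846.
df = n − 2 = 191.
Two-sided p ≈ 0.0937, which is < 0.1, so reject H₀.
There is evidence of a linear association between class size and test score.

t = -1.6846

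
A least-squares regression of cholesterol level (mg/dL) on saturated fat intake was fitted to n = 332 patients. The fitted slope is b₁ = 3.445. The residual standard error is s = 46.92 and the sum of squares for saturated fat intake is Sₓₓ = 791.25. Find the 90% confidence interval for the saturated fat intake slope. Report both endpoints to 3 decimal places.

(0.694, 6.196)

SE(b₁) = s/√Sₓₓ = 46.92/√791.25 = 1.66802.
df = n − 2 = 330.
t* = t_{0.05, 330} = 1.649484.
Margin = t* × SE = 1.649484 × 1.66802 = 2.75137.
CI: 3.445 ± 2.75137 → (0.694, 6.196).
With 90% confidence, each one-unit increase in saturated fat intake is associated with a change of between 0.694 and 6.196 mg/dL in cholesterol level.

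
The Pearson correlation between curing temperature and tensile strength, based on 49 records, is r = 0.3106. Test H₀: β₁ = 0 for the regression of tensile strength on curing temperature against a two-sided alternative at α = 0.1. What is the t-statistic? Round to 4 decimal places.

t = 2.2402

t = r·√(n − 2)/√(1 − r²) = 0.3106·√47/√0.903528 = 2.2402.
df = n − 2 = 47.
Two-sided p ≈ 0.0298, which is < 0.1, so reject H₀.
There is evidence of a linear association between curing temperature and tensile strength.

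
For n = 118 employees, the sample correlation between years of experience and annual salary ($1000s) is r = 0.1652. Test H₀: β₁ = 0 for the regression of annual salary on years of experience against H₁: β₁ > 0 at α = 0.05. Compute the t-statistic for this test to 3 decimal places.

t = 1.804

t = r·√(n − 2)/√(1 − r²) = 0.1652·√116/√0.972709 = 1.804.
df = n − 2 = 116.
One-sided p ≈ 0.0369, which is < 0.05, so reject H₀.
There is evidence of a linear association between years of experience and annual salary.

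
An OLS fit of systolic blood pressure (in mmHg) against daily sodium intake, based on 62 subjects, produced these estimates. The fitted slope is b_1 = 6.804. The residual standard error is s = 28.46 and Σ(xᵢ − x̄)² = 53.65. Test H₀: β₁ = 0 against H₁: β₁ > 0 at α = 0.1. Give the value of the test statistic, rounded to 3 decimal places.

t = 1.751

SE(b_1) = s/√Sₓₓ = 28.46/√53.65 = 3.88553.
t = 6.804 / 3.88553 = 1.751.
df = n − 2 = 60.
One-sided p ≈ 0.0425, which is < 0.1, so reject H₀.
There is evidence that the true slope on daily sodium intake is positive.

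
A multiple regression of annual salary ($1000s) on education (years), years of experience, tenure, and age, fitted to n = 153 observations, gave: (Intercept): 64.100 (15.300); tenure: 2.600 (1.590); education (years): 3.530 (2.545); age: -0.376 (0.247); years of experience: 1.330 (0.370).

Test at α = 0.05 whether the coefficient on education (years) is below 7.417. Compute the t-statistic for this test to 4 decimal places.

t = -1.5273

Read off: b = 3.530, SE = 2.545 for education (years).
H₀: β₁ = 7.417 vs H₁: β₁ < 7.417.
t = (3.530 − 7.417) / 2.545 = -1.5273.
df = n − k − 1 = 153 − 4 − 1 = 148.
One-sided p ≈ 0.0644, which is ≥ 0.05, so fail to reject H₀.
The data do not give significant evidence that the true slope on education (years) is below 7.417 $1000s per unit, holding the other predictors fixed.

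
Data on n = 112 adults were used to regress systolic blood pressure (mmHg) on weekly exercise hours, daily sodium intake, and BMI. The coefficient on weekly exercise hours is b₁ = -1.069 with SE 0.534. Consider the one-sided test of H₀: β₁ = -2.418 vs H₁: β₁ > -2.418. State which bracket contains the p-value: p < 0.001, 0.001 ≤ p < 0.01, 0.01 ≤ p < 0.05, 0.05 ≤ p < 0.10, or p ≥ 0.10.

t = (-1.069 − (-2.418)) / 0.534 = 2.526.
df = n − k − 1 = 112 − 3 − 1 = 108.
One-sided p = P(T_{108} > t) ≈ 0.0065.
So 0.001 ≤ p < 0.01.

0.001 ≤ p < 0.01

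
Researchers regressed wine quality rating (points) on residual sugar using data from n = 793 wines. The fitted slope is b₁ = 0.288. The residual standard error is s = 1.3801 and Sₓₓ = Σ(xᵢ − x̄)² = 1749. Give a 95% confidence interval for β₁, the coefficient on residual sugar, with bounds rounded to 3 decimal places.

SE(b₁) = s/√Sₓₓ = 1.3801/√1749 = 0.0330001.
df = n − 2 = 791.
t* = t_{0.025, 791} = 1.962968.
Margin = t* × SE = 1.962968 × 0.0330001 = 0.06478.
CI: 0.288 ± 0.06478 → (0.223, 0.353).
With 95% confidence, each one-unit increase in residual sugar is associated with a change of between 0.223 and 0.353 points in wine quality rating.

(0.223, 0.353)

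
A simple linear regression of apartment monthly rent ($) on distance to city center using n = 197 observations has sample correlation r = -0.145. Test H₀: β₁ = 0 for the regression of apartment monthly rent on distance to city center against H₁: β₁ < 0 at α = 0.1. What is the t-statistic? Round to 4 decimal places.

t = -2.0464

t = r·√(n − 2)/√(1 − r²) = -0.145·√195/√0.978975 = -2.0464.
df = n − 2 = 195.
One-sided p ≈ 0.0210, which is < 0.1, so reject H₀.
There is evidence of a linear association between distance to city center and apartment monthly rent.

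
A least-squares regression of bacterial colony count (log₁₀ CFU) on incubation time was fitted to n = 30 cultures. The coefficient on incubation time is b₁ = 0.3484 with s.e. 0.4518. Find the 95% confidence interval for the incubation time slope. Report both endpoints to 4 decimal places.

(-0.5771, 1.2739)

df = n − 2 = 30 − 2 = 28.
t* = t_{0.025, 28} = 2.048407.
Margin = t* × SE = 2.048407 × 0.4518 = 0.925470.
CI: 0.3484 ± 0.925470 → (-0.5771, 1.2739).
With 95% confidence, each one-unit increase in incubation time is associated with a change of between -0.5771 and 1.2739 log₁₀ CFU in bacterial colony count.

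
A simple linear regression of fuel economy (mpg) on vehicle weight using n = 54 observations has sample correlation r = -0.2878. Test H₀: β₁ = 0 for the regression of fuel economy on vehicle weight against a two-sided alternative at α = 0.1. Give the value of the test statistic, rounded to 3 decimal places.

t = r·√(n − 2)/√(1 − r²) = -0.2878·√52/√0.917171 = -2.167.
df = n − 2 = 52.
Two-sided p ≈ 0.0348, which is < 0.1, so reject H₀.
There is evidence of a linear association between vehicle weight and fuel economy.

t = -2.167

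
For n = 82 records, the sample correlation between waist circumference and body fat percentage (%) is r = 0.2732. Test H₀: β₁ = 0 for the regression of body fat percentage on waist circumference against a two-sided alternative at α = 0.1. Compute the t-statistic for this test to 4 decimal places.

t = 2.5402

t = r·√(n − 2)/√(1 − r²) = 0.2732·√80/√0.925362 = 2.5402.
df = n − 2 = 80.
Two-sided p ≈ 0.0130, which is < 0.1, so reject H₀.
There is evidence of a linear association between waist circumference and body fat percentage.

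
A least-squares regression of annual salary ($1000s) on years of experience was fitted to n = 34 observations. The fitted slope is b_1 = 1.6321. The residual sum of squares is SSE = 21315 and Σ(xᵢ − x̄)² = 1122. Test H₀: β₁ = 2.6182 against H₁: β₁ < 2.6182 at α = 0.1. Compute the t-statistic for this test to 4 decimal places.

t = -1.2798

MSE = SSE/(n − 2) = 21315/32 = 666.094.
SE(b_1) = √(MSE/Sₓₓ) = √(666.094/1122) = 0.770498.
t = (1.6321 − 2.6182) / 0.770498 = -1.2798.
df = n − 2 = 32.
One-sided p ≈ 0.1049, which is ≥ 0.1, so fail to reject H₀.
The data do not give significant evidence that the true slope on years of experience is below 2.6182 $1000s per unit.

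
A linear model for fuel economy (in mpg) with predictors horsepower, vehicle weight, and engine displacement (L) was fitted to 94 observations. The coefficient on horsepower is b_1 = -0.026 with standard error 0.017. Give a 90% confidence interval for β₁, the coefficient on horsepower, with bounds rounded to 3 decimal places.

df = n − k − 1 = 94 − 3 − 1 = 90.
t* = t_{0.05, 90} = 1.661961.
Margin = t* × SE = 1.661961 × 0.017 = 0.02825.
CI: -0.026 ± 0.02825 → (-0.054, 0.002).
With 90% confidence, each one-unit increase in horsepower is associated with a change of between -0.054 and 0.002 mpg in fuel economy, holding the other predictors fixed.

(-0.054, 0.002)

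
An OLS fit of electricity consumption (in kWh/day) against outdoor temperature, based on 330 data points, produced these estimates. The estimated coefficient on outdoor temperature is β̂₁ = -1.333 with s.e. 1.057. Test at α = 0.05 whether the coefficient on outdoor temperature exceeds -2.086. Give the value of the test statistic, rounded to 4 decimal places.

t = 0.7124

H₀: β₁ = -2.086 vs H₁: β₁ > -2.086.
t = (β̂₁ − β₁⁰)/SE = (-1.333 − (-2.086)) / 1.057 = 0.7124.
df = n − 2 = 330 − 2 = 328.
One-sided p ≈ 0.2384, which is ≥ 0.05, so fail to reject H₀.
The data do not give significant evidence that the true slope on outdoor temperature exceeds -2.086 kWh/day per unit.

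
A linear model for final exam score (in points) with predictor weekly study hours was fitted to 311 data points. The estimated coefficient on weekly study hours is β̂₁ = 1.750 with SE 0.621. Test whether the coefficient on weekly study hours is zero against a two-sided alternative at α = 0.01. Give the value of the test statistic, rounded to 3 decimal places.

t = 2.818

H₀: β₁ = 0 vs H₁: β₁ ≠ 0.
t = (β̂₁ − β₁⁰)/SE = 1.750 / 0.621 = 2.818.
df = n − 2 = 311 − 2 = 309.
Two-sided p ≈ 0.0051, which is < 0.01, so reject H₀.
There is evidence that weekly study hours is associated with final exam score.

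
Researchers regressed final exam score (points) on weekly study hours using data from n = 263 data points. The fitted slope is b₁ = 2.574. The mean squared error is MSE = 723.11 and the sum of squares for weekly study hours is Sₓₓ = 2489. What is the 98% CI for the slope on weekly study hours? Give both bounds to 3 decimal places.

SE(b₁) = √(MSE/Sₓₓ) = √(723.11/2489) = 0.539001.
df = n − 2 = 261.
t* = t_{0.01, 261} = 2.34072.
Margin = t* × SE = 2.34072 × 0.539001 = 1.26165.
CI: 2.574 ± 1.26165 → (1.312, 3.836).
With 98% confidence, each one-unit increase in weekly study hours is associated with a change of between 1.312 and 3.836 points in final exam score.

(1.312, 3.836)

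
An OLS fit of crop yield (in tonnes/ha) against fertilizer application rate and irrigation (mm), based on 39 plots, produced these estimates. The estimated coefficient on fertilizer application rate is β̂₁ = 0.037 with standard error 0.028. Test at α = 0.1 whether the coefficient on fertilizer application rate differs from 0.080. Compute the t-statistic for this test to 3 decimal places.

H₀: β₁ = 0.080 vs H₁: β₁ ≠ 0.080.
t = (β̂₁ − β₁⁰)/SE = (0.037 − 0.080) / 0.028 = -1.536.
df = n − k − 1 = 39 − 2 − 1 = 36.
Two-sided p ≈ 0.1334, which is ≥ 0.1, so fail to reject H₀.
The data are consistent with a true slope of 0.080 tonnes/ha per unit of fertilizer application rate, holding the other predictors fixed.

t = -1.536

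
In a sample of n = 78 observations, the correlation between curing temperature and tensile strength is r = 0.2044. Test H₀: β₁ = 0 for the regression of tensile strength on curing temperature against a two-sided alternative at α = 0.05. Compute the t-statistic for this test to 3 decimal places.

t = r·√(n − 2)/√(1 − r²) = 0.2044·√76/√0.958221 = 1.820.
df = n − 2 = 76.
Two-sided p ≈ 0.0726, which is ≥ 0.05, so fail to reject H₀.
The data do not give significant evidence of a linear association between curing temperature and tensile strength.

t = 1.820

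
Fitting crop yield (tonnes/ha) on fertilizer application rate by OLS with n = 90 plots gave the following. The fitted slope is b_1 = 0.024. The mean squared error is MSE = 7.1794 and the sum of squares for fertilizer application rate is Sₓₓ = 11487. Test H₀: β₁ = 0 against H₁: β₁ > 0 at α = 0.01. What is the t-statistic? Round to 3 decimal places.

SE(b_1) = √(MSE/Sₓₓ) = √(7.1794/11487) = 0.025.
t = 0.024 / 0.025 = 0.960.
df = n − 2 = 88.
One-sided p ≈ 0.1698, which is ≥ 0.01, so fail to reject H₀.
The data do not give significant evidence that the true slope on fertilizer application rate is positive.

t = 0.960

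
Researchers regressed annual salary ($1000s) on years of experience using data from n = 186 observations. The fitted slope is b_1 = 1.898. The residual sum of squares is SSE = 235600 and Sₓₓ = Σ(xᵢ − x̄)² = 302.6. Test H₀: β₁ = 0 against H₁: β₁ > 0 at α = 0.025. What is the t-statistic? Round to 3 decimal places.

t = 0.923

MSE = SSE/(n − 2) = 235600/184 = 1280.43.
SE(b_1) = √(MSE/Sₓₓ) = √(1280.43/302.6) = 2.05705.
t = 1.898 / 2.05705 = 0.923.
df = n − 2 = 184.
One-sided p ≈ 0.1787, which is ≥ 0.025, so fail to reject H₀.
The data do not give significant evidence that the true slope on years of experience is positive.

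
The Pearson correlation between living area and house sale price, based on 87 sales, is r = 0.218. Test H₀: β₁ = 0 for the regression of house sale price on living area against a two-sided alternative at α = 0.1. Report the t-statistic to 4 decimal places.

t = 2.0594

t = r·√(n − 2)/√(1 − r²) = 0.218·√85/√0.952476 = 2.0594.
df = n − 2 = 85.
Two-sided p ≈ 0.0425, which is < 0.1, so reject H₀.
There is evidence of a linear association between living area and house sale price.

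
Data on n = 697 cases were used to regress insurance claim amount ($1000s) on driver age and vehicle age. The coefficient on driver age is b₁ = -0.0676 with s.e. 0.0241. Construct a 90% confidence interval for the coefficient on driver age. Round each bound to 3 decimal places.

(-0.107, -0.028)

df = n − k − 1 = 697 − 2 − 1 = 694.
t* = t_{0.05, 694} = 1.647052.
Margin = t* × SE = 1.647052 × 0.0241 = 0.03969.
CI: -0.0676 ± 0.03969 → (-0.107, -0.028).
With 90% confidence, each one-unit increase in driver age is associated with a change of between -0.107 and -0.028 $1000s in insurance claim amount, holding the other predictors fixed.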